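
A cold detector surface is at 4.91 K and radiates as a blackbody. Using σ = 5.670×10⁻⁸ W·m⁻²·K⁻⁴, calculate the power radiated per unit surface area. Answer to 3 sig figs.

Stefan–Boltzmann: I = σT⁴ = 5.670×10⁻⁸ × (4.91)⁴ = 3.30×10⁻⁵ W/m².

I ≈ 3.30×10⁻⁵ W/m²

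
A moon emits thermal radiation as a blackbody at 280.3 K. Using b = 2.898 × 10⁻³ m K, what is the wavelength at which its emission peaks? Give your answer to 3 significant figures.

λ_max ≈ 10.3 μm

Wien's displacement law: λ_max = b/T = (2.898×10⁻³ m·K)/(280.3 K) = 1.034×10⁻⁵ m.
That is 10.3 μm, in the infrared range.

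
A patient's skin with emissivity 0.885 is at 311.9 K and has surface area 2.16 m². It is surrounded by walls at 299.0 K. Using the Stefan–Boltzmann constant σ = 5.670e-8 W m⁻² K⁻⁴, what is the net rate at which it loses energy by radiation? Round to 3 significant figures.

Net loss ≈ 159 W

Area A = 2.16 m².
Net radiated power P_net = εσA(T⁴ − T₀⁴) = 0.885×5.670×10⁻⁸×2.16×(311.9⁴ − 299.0⁴).
T⁴ − T₀⁴ = 9.46371×10⁹ − 7.99254×10⁹ = 1.47117×10⁹ K⁴, so P_net = 159 W.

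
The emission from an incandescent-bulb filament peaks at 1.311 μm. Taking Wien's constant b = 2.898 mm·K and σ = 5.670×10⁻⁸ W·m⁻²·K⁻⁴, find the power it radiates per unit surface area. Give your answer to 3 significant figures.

Wien's law: T = b/λ_max = 2.898×10⁻³/1.311×10⁻⁶ = 2210.53 K.
Then I = σT⁴ = 5.670×10⁻⁸×(2210.53)⁴ = 1.35×10⁶ W/m².

I ≈ 1.35×10⁶ W/m²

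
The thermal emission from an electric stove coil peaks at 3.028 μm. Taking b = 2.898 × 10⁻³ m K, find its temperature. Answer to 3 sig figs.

T ≈ 957 K

Wien's law gives T = b/λ_max = (2.898×10⁻³ m·K)/(3.028×10⁻⁶ m) = 957 K.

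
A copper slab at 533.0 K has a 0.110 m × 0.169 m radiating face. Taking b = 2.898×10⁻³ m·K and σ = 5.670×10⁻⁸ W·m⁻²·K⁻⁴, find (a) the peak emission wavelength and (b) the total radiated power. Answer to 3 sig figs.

(a) λ_max = b/T = 2.898×10⁻³/533.0 = 5.437×10⁻⁶ m = 5.44 μm.
Area A = 0.110 × 0.169 = 0.01859 m².
(b) P = σAT⁴ = 5.670×10⁻⁸×0.01859×(533.0)⁴ = 85.1 W.

λ_max ≈ 5.44 μm; P ≈ 85.1 W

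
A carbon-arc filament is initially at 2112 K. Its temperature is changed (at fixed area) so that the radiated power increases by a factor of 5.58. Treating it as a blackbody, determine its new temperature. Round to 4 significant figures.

P ∝ T⁴, so T₂/T₁ = (P₂/P₁)^(1/4) = (5.58)^(1/4) = 1.53695.
T₂ = 2112 × 1.53695 = 3246 K.

T₂ ≈ 3246 K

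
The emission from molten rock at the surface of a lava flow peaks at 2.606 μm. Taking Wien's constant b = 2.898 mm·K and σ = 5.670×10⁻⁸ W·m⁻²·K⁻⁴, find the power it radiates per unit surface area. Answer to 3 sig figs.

I ≈ 8.67×10⁴ W/m²

Wien's law: T = b/λ_max = 2.898×10⁻³/2.606×10⁻⁶ = 1112.05 K.
Then I = σT⁴ = 5.670×10⁻⁸×(1112.05)⁴ = 8.67×10⁴ W/m².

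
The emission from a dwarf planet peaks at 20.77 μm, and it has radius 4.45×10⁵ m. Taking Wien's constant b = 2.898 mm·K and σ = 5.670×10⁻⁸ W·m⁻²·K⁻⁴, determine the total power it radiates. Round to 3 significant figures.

P ≈ 5.35×10¹³ W

Wien's law: T = b/λ_max = 2.898×10⁻³/2.077×10⁻⁵ = 139.528 K.
Surface area A = 4πR² = 4π(4.45×10⁵ m)² = 2.48846×10¹² m².
Then P = σAT⁴ = 5.670×10⁻⁸×2.48846×10¹²×(139.528)⁴ = 5.35×10¹³ W.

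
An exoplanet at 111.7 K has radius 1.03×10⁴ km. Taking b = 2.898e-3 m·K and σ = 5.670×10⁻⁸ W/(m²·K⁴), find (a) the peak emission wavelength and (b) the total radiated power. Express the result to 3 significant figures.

λ_max ≈ 25.9 μm; P ≈ 1.18×10¹⁶ W

(a) λ_max = b/T = 2.898×10⁻³/111.7 = 2.594×10⁻⁵ m = 25.9 μm.
Surface area A = 4πR² = 4π(1.03×10⁷ m)² = 1.33317×10¹⁵ m².
(b) P = σAT⁴ = 5.670×10⁻⁸×1.33317×10¹⁵×(111.7)⁴ = 1.18×10¹⁶ W.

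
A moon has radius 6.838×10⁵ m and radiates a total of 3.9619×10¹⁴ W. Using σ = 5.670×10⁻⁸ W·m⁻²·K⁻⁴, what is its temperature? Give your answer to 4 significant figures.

T ≈ 185.7 K

Surface area A = 4πR² = 4π(6.838×10⁵ m)² = 5.87581×10¹² m².
P = σAT⁴ ⇒ T = (P/(σA))^(1/4) = (3.9619×10¹⁴/(5.670×10⁻⁸×5.87581×10¹²))^(1/4) = 185.7 K.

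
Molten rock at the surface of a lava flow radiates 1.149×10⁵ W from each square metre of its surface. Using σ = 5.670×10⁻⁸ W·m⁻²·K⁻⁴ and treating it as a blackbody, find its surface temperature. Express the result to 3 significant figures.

T ≈ 1.19×10³ K

I = σT⁴, so T = (I/σ)^(1/4) = (1.149×10⁵/(5.670×10⁻⁸))^(1/4) = 1.19×10³ K.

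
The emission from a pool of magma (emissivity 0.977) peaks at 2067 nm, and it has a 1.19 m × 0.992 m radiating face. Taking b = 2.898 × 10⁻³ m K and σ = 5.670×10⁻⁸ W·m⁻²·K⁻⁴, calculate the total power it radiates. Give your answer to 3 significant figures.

Wien's law: T = b/λ_max = 2.898×10⁻³/2.067×10⁻⁶ = 1402.03 K.
Area A = 1.19 × 0.992 = 1.18048 m².
Then P = εσAT⁴ = 0.977×5.670×10⁻⁸×1.18048×(1402.03)⁴ = 2.53×10⁵ W.

P ≈ 2.53×10⁵ W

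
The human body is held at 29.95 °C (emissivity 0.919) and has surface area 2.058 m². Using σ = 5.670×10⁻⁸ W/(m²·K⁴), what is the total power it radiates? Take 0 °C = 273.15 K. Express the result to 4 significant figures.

T = 29.95 °C + 273.15 = 303.10 K.
Area A = 2.058 m².
P = εσAT⁴ = 0.919 × 5.670×10⁻⁸ × 2.058 × (303.10)⁴ = 905.1 W.

P ≈ 905.1 W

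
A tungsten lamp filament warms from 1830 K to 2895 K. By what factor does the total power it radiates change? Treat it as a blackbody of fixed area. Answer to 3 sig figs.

P₂/P₁ ≈ 6.26

P ∝ T⁴, so P₂/P₁ = (T₂/T₁)⁴ = (2895/1830)⁴ = (1.58197)⁴ = 6.26.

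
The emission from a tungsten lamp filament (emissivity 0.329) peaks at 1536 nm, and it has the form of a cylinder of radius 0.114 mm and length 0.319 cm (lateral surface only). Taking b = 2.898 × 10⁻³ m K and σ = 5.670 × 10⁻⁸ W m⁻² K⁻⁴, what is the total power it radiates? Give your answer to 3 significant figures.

P ≈ 0.540 W

Wien's law: T = b/λ_max = 2.898×10⁻³/1.536×10⁻⁶ = 1886.72 K.
Lateral area A = 2πrL = 2π×1.14×10⁻⁴×3.19×10⁻³ = 2.28494×10⁻⁶ m².
Then P = εσAT⁴ = 0.329×5.670×10⁻⁸×2.28494×10⁻⁶×(1886.72)⁴ = 0.540 W.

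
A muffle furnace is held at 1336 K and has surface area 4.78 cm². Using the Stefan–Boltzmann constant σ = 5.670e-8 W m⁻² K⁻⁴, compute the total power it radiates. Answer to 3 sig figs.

P ≈ 86.3 W

Area A = 4.78 cm² = 4.78×10⁻⁴ m².
P = σAT⁴ = 5.670×10⁻⁸ × 4.78×10⁻⁴ × (1336)⁴ = 86.3 W.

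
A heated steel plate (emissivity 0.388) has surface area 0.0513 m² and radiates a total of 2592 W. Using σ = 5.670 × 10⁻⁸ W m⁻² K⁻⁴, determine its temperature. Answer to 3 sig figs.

Area A = 0.0513 m².
P = εσAT⁴ ⇒ T = (P/(εσA))^(1/4) = (2592/(0.388×5.670×10⁻⁸×0.0513))^(1/4) = 1.23×10³ K.

T ≈ 1.23×10³ K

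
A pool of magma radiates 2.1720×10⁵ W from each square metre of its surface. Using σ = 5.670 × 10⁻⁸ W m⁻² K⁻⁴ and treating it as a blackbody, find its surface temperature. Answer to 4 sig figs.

I = σT⁴, so T = (I/σ)^(1/4) = (2.1720×10⁵/(5.670×10⁻⁸))^(1/4) = 1399 K.

T ≈ 1399 K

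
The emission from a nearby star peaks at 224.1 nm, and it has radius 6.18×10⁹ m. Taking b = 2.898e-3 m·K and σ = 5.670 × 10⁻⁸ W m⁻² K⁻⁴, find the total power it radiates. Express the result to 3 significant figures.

Wien's law: T = b/λ_max = 2.898×10⁻³/2.241×10⁻⁷ = 12931.7 K.
Surface area A = 4πR² = 4π(6.18×10⁹ m)² = 4.79940×10²⁰ m².
Then P = σAT⁴ = 5.670×10⁻⁸×4.79940×10²⁰×(12931.7)⁴ = 7.61×10²⁹ W.

P ≈ 7.61×10²⁹ W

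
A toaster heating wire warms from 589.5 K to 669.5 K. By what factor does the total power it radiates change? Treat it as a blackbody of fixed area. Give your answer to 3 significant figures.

P ∝ T⁴, so P₂/P₁ = (T₂/T₁)⁴ = (669.5/589.5)⁴ = (1.13571)⁴ = 1.66.

P₂/P₁ ≈ 1.66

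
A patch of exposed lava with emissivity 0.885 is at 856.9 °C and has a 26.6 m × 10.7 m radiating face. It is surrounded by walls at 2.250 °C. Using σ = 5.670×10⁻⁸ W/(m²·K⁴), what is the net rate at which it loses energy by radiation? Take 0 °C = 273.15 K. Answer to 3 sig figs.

Net loss ≈ 2.32×10⁷ W

T = 856.9 °C + 273.15 = 1130.05 K.
Surroundings: T = 2.250 °C + 273.15 = 275.400 K.
Area A = 26.6 × 10.7 = 284.62 m².
Net radiated power P_net = εσA(T⁴ − T₀⁴) = 0.885×5.670×10⁻⁸×284.62×(1130.05⁴ − 275.400⁴).
T⁴ − T₀⁴ = 1.63076×10¹² − 5.75249×10⁹ = 1.62501×10¹² K⁴, so P_net = 2.32×10⁷ W.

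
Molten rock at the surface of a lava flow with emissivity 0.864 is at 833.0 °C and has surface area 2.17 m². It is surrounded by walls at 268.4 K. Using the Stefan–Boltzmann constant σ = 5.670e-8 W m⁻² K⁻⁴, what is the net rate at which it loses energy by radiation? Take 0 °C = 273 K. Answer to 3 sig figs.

T = 833.0 °C + 273 = 1106.0 K.
Area A = 2.17 m².
Net radiated power P_net = εσA(T⁴ − T₀⁴) = 0.864×5.670×10⁻⁸×2.17×(1106.0⁴ − 268.4⁴).
T⁴ − T₀⁴ = 1.49631×10¹² − 5.18955×10⁹ = 1.49112×10¹² K⁴, so P_net = 1.59×10⁵ W.

Net loss ≈ 1.59×10⁵ W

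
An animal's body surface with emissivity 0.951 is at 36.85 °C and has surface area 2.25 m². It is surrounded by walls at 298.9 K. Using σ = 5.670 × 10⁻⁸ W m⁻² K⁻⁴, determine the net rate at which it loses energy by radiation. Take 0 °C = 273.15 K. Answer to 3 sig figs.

T = 36.85 °C + 273.15 = 310.00 K.
Area A = 2.25 m².
Net radiated power P_net = εσA(T⁴ − T₀⁴) = 0.951×5.670×10⁻⁸×2.25×(310.00⁴ − 298.9⁴).
T⁴ − T₀⁴ = 9.23521×10⁹ − 7.98185×10⁹ = 1.25336×10⁹ K⁴, so P_net = 152 W.

Net loss ≈ 152 W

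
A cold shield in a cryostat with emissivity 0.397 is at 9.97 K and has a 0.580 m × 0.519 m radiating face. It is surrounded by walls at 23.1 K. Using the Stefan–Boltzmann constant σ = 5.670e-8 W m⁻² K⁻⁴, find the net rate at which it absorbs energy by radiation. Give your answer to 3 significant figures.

Net gain ≈ 1.86×10⁻³ W

Area A = 0.580 × 0.519 = 0.30102 m².
Net radiated power P_net = εσA(T⁴ − T₀⁴) = 0.397×5.670×10⁻⁸×0.30102×(9.97⁴ − 23.1⁴).
T⁴ − T₀⁴ = 9880.54 − 2.84740×10⁵ = -2.74859×10⁵ K⁴, so P_net = -1.86×10⁻³ W — negative, meaning a net gain of 1.86×10⁻³ W.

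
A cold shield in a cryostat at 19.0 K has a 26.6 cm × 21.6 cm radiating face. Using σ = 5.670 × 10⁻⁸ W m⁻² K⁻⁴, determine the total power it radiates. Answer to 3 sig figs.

Area A = 0.266 × 0.216 = 0.057456 m².
P = σAT⁴ = 5.670×10⁻⁸ × 0.057456 × (19.0)⁴ = 4.25×10⁻⁴ W.

P ≈ 4.25×10⁻⁴ W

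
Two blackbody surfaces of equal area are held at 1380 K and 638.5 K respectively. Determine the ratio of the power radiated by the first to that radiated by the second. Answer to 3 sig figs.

P₁/P₂ ≈ 21.8

With equal areas, P₁/P₂ = (T₁/T₂)⁴ = (1380/638.5)⁴ = 21.8.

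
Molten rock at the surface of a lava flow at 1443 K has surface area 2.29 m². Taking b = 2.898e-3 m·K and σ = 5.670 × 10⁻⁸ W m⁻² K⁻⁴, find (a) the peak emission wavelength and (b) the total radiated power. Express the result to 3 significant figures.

(a) λ_max = b/T = 2.898×10⁻³/1443 = 2.008×10⁻⁶ m = 2.01 μm.
Area A = 2.29 m².
(b) P = σAT⁴ = 5.670×10⁻⁸×2.29×(1443)⁴ = 5.63×10⁵ W.

λ_max ≈ 2.01 μm; P ≈ 5.63×10⁵ W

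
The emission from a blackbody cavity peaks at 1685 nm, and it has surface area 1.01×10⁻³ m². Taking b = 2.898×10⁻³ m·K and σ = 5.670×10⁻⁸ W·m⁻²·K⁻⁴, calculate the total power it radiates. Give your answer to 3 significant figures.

Wien's law: T = b/λ_max = 2.898×10⁻³/1.685×10⁻⁶ = 1719.88 K.
Area A = 1.01×10⁻³ m².
Then P = σAT⁴ = 5.670×10⁻⁸×1.01×10⁻³×(1719.88)⁴ = 501 W.

P ≈ 501 W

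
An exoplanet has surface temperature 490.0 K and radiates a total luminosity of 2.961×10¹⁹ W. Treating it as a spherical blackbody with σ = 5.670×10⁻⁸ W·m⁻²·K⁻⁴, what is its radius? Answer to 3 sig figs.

L = 4πR²σT⁴ ⇒ R = √(L/(4πσT⁴)).
σT⁴ = 3268.64 W/m², so R = √(2.961×10¹⁹/(4π×3268.64)) = 2.68×10⁷ m.

R ≈ 2.68×10⁷ m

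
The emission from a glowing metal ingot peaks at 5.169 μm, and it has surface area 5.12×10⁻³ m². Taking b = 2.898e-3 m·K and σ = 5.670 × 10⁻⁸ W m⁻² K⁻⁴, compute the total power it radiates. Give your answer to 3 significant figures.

Wien's law: T = b/λ_max = 2.898×10⁻³/5.169×10⁻⁶ = 560.650 K.
Area A = 5.12×10⁻³ m².
Then P = σAT⁴ = 5.670×10⁻⁸×5.12×10⁻³×(560.650)⁴ = 28.7 W.

P ≈ 28.7 W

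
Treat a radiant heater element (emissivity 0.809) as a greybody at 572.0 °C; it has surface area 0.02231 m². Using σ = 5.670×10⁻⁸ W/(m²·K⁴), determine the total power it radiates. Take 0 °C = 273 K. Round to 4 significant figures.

T = 572.0 °C + 273 = 845.0 K.
Area A = 0.02231 m².
P = εσAT⁴ = 0.809 × 5.670×10⁻⁸ × 0.02231 × (845.0)⁴ = 521.7 W.

P ≈ 521.7 W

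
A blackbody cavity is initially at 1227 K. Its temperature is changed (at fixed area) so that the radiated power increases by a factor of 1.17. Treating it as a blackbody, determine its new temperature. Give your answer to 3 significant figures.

P ∝ T⁴, so T₂/T₁ = (P₂/P₁)^(1/4) = (1.17)^(1/4) = 1.04003.
T₂ = 1227 × 1.04003 = 1.28×10³ K.

T₂ ≈ 1.28×10³ K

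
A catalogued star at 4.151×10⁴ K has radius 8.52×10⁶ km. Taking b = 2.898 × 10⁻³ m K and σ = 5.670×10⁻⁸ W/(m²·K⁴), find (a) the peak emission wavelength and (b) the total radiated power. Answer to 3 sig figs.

(a) λ_max = b/T = 2.898×10⁻³/4.151×10⁴ = 6.981×10⁻⁸ m = 69.8 nm.
Surface area A = 4πR² = 4π(8.52×10⁹ m)² = 9.12198×10²⁰ m².
(b) P = σAT⁴ = 5.670×10⁻⁸×9.12198×10²⁰×(4.151×10⁴)⁴ = 1.54×10³² W.

λ_max ≈ 69.8 nm; P ≈ 1.54×10³² W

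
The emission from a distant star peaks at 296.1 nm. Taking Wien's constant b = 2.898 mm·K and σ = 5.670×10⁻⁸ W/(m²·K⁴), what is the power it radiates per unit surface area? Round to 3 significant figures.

Wien's law: T = b/λ_max = 2.898×10⁻³/2.961×10⁻⁷ = 9787.23 K.
Then I = σT⁴ = 5.670×10⁻⁸×(9787.23)⁴ = 5.20×10⁸ W/m².

I ≈ 5.20×10⁸ W/m²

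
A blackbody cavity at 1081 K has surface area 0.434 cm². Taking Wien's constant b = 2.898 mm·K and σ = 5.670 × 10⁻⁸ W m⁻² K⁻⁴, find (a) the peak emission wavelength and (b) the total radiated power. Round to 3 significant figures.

λ_max ≈ 2.68 μm; P ≈ 3.36 W

(a) λ_max = b/T = 2.898×10⁻³/1081 = 2.681×10⁻⁶ m = 2.68 μm.
Area A = 0.434 cm² = 4.34×10⁻⁵ m².
(b) P = σAT⁴ = 5.670×10⁻⁸×4.34×10⁻⁵×(1081)⁴ = 3.36 W.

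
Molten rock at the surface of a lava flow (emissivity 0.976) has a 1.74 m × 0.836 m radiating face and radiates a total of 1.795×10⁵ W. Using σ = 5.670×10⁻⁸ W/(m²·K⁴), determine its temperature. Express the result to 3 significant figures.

Area A = 1.74 × 0.836 = 1.45464 m².
P = εσAT⁴ ⇒ T = (P/(εσA))^(1/4) = (1.795×10⁵/(0.976×5.670×10⁻⁸×1.45464))^(1/4) = 1.22×10³ K.

T ≈ 1.22×10³ K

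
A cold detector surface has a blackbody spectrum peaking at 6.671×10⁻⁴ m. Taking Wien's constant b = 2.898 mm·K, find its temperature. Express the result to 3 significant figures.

Wien's law gives T = b/λ_max = (2.898×10⁻³ m·K)/(6.671×10⁻⁴ m) = 4.34 K.

T ≈ 4.34 K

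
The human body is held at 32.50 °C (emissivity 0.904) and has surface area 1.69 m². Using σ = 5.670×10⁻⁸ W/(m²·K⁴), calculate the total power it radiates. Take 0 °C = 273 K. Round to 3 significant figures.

P ≈ 755 W

T = 32.50 °C + 273 = 305.50 K.
Area A = 1.69 m².
P = εσAT⁴ = 0.904 × 5.670×10⁻⁸ × 1.69 × (305.50)⁴ = 755 W.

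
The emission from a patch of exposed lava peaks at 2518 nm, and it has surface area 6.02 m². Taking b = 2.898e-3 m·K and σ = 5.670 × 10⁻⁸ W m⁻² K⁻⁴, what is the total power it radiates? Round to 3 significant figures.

P ≈ 5.99×10⁵ W

Wien's law: T = b/λ_max = 2.898×10⁻³/2.518×10⁻⁶ = 1150.91 K.
Area A = 6.02 m².
Then P = σAT⁴ = 5.670×10⁻⁸×6.02×(1150.91)⁴ = 5.99×10⁵ W.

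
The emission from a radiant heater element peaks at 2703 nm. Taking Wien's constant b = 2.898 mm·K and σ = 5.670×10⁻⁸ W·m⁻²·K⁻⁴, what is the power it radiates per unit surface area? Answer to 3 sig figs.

Wien's law: T = b/λ_max = 2.898×10⁻³/2.703×10⁻⁶ = 1072.14 K.
Then I = σT⁴ = 5.670×10⁻⁸×(1072.14)⁴ = 7.49×10⁴ W/m².

I ≈ 7.49×10⁴ W/m²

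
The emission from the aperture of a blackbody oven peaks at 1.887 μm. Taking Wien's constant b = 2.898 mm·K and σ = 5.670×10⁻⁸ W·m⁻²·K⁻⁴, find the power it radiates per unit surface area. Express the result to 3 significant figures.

I ≈ 3.15×10⁵ W/m²

Wien's law: T = b/λ_max = 2.898×10⁻³/1.887×10⁻⁶ = 1535.77 K.
Then I = σT⁴ = 5.670×10⁻⁸×(1535.77)⁴ = 3.15×10⁵ W/m².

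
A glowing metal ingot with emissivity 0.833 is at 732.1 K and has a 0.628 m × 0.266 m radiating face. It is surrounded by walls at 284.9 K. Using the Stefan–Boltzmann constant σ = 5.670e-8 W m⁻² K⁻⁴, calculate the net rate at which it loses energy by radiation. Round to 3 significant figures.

Net loss ≈ 2.21×10³ W

Area A = 0.628 × 0.266 = 0.167048 m².
Net radiated power P_net = εσA(T⁴ − T₀⁴) = 0.833×5.670×10⁻⁸×0.167048×(732.1⁴ − 284.9⁴).
T⁴ − T₀⁴ = 2.87264×10¹¹ − 6.58825×10⁹ = 2.80676×10¹¹ K⁴, so P_net = 2.21×10³ W.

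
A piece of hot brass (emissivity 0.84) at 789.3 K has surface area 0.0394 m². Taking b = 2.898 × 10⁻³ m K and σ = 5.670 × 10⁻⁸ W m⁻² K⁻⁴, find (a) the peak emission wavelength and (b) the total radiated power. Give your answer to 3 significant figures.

λ_max ≈ 3.67 μm; P ≈ 728 W

(a) λ_max = b/T = 2.898×10⁻³/789.3 = 3.672×10⁻⁶ m = 3.67 μm.
Area A = 0.0394 m².
(b) P = εσAT⁴ = 0.84×5.670×10⁻⁸×0.0394×(789.3)⁴ = 728 W.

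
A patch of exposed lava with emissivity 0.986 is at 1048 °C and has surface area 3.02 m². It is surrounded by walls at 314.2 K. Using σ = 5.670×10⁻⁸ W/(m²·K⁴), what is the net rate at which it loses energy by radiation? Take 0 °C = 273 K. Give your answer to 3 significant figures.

Net loss ≈ 5.12×10⁵ W

T = 1048 °C + 273 = 1321 K.
Area A = 3.02 m².
Net radiated power P_net = εσA(T⁴ − T₀⁴) = 0.986×5.670×10⁻⁸×3.02×(1321⁴ − 314.2⁴).
T⁴ − T₀⁴ = 3.04517×10¹² − 9.74596×10⁹ = 3.03542×10¹² K⁴, so P_net = 5.12×10⁵ W.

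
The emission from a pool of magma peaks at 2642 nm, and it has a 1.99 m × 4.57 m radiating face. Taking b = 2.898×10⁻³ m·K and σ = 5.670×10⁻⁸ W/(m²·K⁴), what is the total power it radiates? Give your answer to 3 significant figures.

Wien's law: T = b/λ_max = 2.898×10⁻³/2.642×10⁻⁶ = 1096.90 K.
Area A = 1.99 × 4.57 = 9.0943 m².
Then P = σAT⁴ = 5.670×10⁻⁸×9.0943×(1096.90)⁴ = 7.46×10⁵ W.

P ≈ 7.46×10⁵ W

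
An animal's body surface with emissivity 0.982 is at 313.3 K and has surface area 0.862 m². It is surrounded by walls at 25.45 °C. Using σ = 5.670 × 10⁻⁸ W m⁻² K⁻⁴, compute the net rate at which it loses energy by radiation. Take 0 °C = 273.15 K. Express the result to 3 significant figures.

Surroundings: T = 25.45 °C + 273.15 = 298.60 K.
Area A = 0.862 m².
Net radiated power P_net = εσA(T⁴ − T₀⁴) = 0.982×5.670×10⁻⁸×0.862×(313.3⁴ − 298.60⁴).
T⁴ − T₀⁴ = 9.63478×10⁹ − 7.94986×10⁹ = 1.68492×10⁹ K⁴, so P_net = 80.9 W.

Net loss ≈ 80.9 W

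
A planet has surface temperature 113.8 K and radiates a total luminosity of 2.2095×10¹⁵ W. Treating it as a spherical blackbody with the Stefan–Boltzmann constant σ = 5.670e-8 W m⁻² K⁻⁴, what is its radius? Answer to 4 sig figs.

R ≈ 4.300×10⁶ m

L = 4πR²σT⁴ ⇒ R = √(L/(4πσT⁴)).
σT⁴ = 9.50938 W/m², so R = √(2.2095×10¹⁵/(4π×9.50938)) = 4.300×10⁶ m.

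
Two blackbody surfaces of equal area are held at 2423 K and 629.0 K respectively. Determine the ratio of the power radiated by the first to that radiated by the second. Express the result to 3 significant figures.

P₁/P₂ ≈ 220

With equal areas, P₁/P₂ = (T₁/T₂)⁴ = (2423/629.0)⁴ = 220.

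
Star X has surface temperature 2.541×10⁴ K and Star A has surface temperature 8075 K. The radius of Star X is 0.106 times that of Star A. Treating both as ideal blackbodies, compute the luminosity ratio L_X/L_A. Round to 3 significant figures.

L_X/L_A ≈ 1.10

L ∝ R²T⁴, so L_X/L_A = (R_X/R_A)²(T_X/T_A)⁴ = (0.106)² × (2.541×10⁴/8075)⁴ = 0.011236 × 98.0502 = 1.10.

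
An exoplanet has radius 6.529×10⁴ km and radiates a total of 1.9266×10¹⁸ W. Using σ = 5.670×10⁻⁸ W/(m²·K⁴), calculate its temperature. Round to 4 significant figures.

T ≈ 158.7 K

Surface area A = 4πR² = 4π(6.529×10⁷ m)² = 5.35677×10¹⁶ m².
P = σAT⁴ ⇒ T = (P/(σA))^(1/4) = (1.9266×10¹⁸/(5.670×10⁻⁸×5.35677×10¹⁶))^(1/4) = 158.7 K.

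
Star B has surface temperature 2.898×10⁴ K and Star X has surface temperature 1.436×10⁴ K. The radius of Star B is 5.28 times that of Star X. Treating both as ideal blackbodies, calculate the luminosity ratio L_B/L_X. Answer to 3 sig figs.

L_B/L_X ≈ 462

L ∝ R²T⁴, so L_B/L_X = (R_B/R_X)²(T_B/T_X)⁴ = (5.28)² × (2.898×10⁴/1.436×10⁴)⁴ = 27.8784 × 16.5873 = 462.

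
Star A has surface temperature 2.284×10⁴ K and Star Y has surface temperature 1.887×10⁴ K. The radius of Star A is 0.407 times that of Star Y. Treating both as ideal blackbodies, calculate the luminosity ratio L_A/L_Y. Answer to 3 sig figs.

L_A/L_Y ≈ 0.356

L ∝ R²T⁴, so L_A/L_Y = (R_A/R_Y)²(T_A/T_Y)⁴ = (0.407)² × (2.284×10⁴/1.887×10⁴)⁴ = 0.165649 × 2.14633 = 0.356.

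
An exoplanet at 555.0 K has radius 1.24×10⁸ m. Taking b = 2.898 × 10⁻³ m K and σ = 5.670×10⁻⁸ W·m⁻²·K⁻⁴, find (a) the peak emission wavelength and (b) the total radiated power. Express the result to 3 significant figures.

λ_max ≈ 5.22 μm; P ≈ 1.04×10²¹ W

(a) λ_max = b/T = 2.898×10⁻³/555.0 = 5.222×10⁻⁶ m = 5.22 μm.
Surface area A = 4πR² = 4π(1.24×10⁸ m)² = 1.93221×10¹⁷ m².
(b) P = σAT⁴ = 5.670×10⁻⁸×1.93221×10¹⁷×(555.0)⁴ = 1.04×10²¹ W.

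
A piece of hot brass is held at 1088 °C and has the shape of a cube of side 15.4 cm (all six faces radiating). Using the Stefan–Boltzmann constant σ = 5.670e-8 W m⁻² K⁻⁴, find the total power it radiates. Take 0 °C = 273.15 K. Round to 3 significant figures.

P ≈ 2.77×10⁴ W

T = 1088 °C + 273.15 = 1361.15 K.
Area A = 6s² = 6×(0.154 m)² = 0.142296 m².
P = σAT⁴ = 5.670×10⁻⁸ × 0.142296 × (1361.15)⁴ = 2.77×10⁴ W.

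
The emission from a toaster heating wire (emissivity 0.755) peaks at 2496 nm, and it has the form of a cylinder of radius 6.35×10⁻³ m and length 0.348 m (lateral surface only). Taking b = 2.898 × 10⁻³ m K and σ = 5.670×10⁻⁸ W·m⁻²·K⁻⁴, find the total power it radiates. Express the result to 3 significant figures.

P ≈ 1.08×10³ W

Wien's law: T = b/λ_max = 2.898×10⁻³/2.496×10⁻⁶ = 1161.06 K.
Lateral area A = 2πrL = 2π×6.35×10⁻³×0.348 = 0.0138846 m².
Then P = εσAT⁴ = 0.755×5.670×10⁻⁸×0.0138846×(1161.06)⁴ = 1.08×10³ W.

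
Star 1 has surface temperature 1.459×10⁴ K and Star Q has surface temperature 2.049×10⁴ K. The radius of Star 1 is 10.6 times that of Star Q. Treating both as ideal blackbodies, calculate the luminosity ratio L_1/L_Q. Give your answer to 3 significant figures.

L ∝ R²T⁴, so L_1/L_Q = (R_1/R_Q)²(T_1/T_Q)⁴ = (10.6)² × (1.459×10⁴/2.049×10⁴)⁴ = 112.36 × 0.257071 = 28.9.

L_1/L_Q ≈ 28.9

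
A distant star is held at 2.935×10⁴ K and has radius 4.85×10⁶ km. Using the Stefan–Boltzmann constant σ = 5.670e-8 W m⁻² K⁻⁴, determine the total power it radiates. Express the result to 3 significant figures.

Surface area A = 4πR² = 4π(4.85×10⁹ m)² = 2.95592×10²⁰ m².
P = σAT⁴ = 5.670×10⁻⁸ × 2.95592×10²⁰ × (2.935×10⁴)⁴ = 1.24×10³¹ W.

P ≈ 1.24×10³¹ W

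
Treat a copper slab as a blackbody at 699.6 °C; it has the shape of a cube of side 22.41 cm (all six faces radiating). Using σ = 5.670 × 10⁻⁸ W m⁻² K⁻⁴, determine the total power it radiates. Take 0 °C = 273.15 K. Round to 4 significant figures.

T = 699.6 °C + 273.15 = 972.75 K.
Area A = 6s² = 6×(0.2241 m)² = 0.301325 m².
P = σAT⁴ = 5.670×10⁻⁸ × 0.301325 × (972.75)⁴ = 1.530×10⁴ W.

P ≈ 1.530×10⁴ W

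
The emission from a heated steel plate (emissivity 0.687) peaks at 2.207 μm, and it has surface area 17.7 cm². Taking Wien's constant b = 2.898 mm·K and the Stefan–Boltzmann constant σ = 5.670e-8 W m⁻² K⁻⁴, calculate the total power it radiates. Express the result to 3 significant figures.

P ≈ 205 W

Wien's law: T = b/λ_max = 2.898×10⁻³/2.207×10⁻⁶ = 1313.09 K.
Area A = 17.7 cm² = 1.77×10⁻³ m².
Then P = εσAT⁴ = 0.687×5.670×10⁻⁸×1.77×10⁻³×(1313.09)⁴ = 205 W.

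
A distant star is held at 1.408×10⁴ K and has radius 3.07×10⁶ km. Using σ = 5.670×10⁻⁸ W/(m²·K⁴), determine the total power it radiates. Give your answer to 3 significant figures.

P ≈ 2.64×10²⁹ W

Surface area A = 4πR² = 4π(3.07×10⁹ m)² = 1.18437×10²⁰ m².
P = σAT⁴ = 5.670×10⁻⁸ × 1.18437×10²⁰ × (1.408×10⁴)⁴ = 2.64×10²⁹ W.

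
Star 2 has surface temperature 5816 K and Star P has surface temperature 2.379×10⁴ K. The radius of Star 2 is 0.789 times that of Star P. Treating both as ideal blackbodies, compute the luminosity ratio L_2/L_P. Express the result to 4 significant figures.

L ∝ R²T⁴, so L_2/L_P = (R_2/R_P)²(T_2/T_P)⁴ = (0.789)² × (5816/2.379×10⁴)⁴ = 0.622521 × 3.57207×10⁻³ = 2.224×10⁻³.

L_2/L_P ≈ 2.224×10⁻³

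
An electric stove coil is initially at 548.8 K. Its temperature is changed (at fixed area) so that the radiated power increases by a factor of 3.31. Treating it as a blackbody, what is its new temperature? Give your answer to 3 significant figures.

P ∝ T⁴, so T₂/T₁ = (P₂/P₁)^(1/4) = (3.31)^(1/4) = 1.34883.
T₂ = 548.8 × 1.34883 = 740 K.

T₂ ≈ 740 K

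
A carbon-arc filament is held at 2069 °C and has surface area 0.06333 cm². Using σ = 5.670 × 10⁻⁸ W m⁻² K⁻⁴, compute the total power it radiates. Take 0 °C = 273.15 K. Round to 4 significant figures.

T = 2069 °C + 273.15 = 2342.15 K.
Area A = 0.06333 cm² = 6.333×10⁻⁶ m².
P = σAT⁴ = 5.670×10⁻⁸ × 6.333×10⁻⁶ × (2342.15)⁴ = 10.81 W.

P ≈ 10.81 W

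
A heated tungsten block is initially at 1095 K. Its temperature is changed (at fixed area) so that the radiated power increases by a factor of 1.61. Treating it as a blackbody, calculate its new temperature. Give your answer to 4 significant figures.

T₂ ≈ 1233 K

P ∝ T⁴, so T₂/T₁ = (P₂/P₁)^(1/4) = (1.61)^(1/4) = 1.12644.
T₂ = 1095 × 1.12644 = 1233 K.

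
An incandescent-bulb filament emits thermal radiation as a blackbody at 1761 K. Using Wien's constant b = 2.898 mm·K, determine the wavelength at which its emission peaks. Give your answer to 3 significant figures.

λ_max ≈ 1.65 μm

Wien's displacement law: λ_max = b/T = (2.898×10⁻³ m·K)/(1761 K) = 1.646×10⁻⁶ m.
That is 1.65 μm, in the infrared range.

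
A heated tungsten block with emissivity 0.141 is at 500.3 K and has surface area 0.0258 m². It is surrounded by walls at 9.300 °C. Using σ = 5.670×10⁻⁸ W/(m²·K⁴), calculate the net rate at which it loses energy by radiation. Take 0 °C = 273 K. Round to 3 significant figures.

Surroundings: T = 9.300 °C + 273 = 282.300 K.
Area A = 0.0258 m².
Net radiated power P_net = εσA(T⁴ − T₀⁴) = 0.141×5.670×10⁻⁸×0.0258×(500.3⁴ − 282.300⁴).
T⁴ − T₀⁴ = 6.26501×10¹⁰ − 6.35102×10⁹ = 5.62991×10¹⁰ K⁴, so P_net = 11.6 W.

Net loss ≈ 11.6 W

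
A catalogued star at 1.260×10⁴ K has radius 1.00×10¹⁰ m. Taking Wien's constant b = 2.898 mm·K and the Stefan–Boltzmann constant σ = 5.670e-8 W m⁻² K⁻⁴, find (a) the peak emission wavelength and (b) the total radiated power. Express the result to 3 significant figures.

λ_max ≈ 230 nm; P ≈ 1.80×10³⁰ W

(a) λ_max = b/T = 2.898×10⁻³/1.260×10⁴ = 2.300×10⁻⁷ m = 230 nm.
Surface area A = 4πR² = 4π(1.00×10¹⁰ m)² = 1.25664×10²¹ m².
(b) P = σAT⁴ = 5.670×10⁻⁸×1.25664×10²¹×(1.260×10⁴)⁴ = 1.80×10³⁰ W.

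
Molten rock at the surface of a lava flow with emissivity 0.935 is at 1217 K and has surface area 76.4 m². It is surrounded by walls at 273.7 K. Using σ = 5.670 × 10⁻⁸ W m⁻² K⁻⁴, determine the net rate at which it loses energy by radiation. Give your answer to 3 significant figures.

Net loss ≈ 8.86×10⁶ W

Area A = 76.4 m².
Net radiated power P_net = εσA(T⁴ − T₀⁴) = 0.935×5.670×10⁻⁸×76.4×(1217⁴ − 273.7⁴).
T⁴ − T₀⁴ = 2.19362×10¹² − 5.61176×10⁹ = 2.18801×10¹² K⁴, so P_net = 8.86×10⁶ W.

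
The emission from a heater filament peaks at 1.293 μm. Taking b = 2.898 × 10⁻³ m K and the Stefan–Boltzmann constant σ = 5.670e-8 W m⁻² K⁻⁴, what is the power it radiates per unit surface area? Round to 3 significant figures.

I ≈ 1.43×10⁶ W/m²

Wien's law: T = b/λ_max = 2.898×10⁻³/1.293×10⁻⁶ = 2241.30 K.
Then I = σT⁴ = 5.670×10⁻⁸×(2241.30)⁴ = 1.43×10⁶ W/m².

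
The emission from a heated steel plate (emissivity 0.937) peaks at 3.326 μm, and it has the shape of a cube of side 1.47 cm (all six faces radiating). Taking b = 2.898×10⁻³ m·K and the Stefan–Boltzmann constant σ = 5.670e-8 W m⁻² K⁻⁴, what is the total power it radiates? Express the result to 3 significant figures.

P ≈ 39.7 W

Wien's law: T = b/λ_max = 2.898×10⁻³/3.326×10⁻⁶ = 871.317 K.
Area A = 6s² = 6×(0.0147 m)² = 1.29654×10⁻³ m².
Then P = εσAT⁴ = 0.937×5.670×10⁻⁸×1.29654×10⁻³×(871.317)⁴ = 39.7 W.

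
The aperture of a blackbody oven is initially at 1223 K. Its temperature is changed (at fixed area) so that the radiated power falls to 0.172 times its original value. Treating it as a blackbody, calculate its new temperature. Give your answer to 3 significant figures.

P ∝ T⁴, so T₂/T₁ = (P₂/P₁)^(1/4) = (0.172)^(1/4) = 0.643994.
T₂ = 1223 × 0.643994 = 788 K.

T₂ ≈ 788 K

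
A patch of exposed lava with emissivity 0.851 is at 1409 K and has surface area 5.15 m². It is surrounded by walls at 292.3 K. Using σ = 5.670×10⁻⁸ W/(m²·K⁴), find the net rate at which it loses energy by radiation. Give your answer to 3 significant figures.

Area A = 5.15 m².
Net radiated power P_net = εσA(T⁴ − T₀⁴) = 0.851×5.670×10⁻⁸×5.15×(1409⁴ − 292.3⁴).
T⁴ − T₀⁴ = 3.94134×10¹² − 7.29987×10⁹ = 3.93404×10¹² K⁴, so P_net = 9.78×10⁵ W.

Net loss ≈ 9.78×10⁵ W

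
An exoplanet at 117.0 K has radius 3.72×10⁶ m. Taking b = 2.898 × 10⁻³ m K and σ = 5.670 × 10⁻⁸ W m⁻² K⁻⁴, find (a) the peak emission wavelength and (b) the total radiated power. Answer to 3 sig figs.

(a) λ_max = b/T = 2.898×10⁻³/117.0 = 2.477×10⁻⁵ m = 24.8 μm.
Surface area A = 4πR² = 4π(3.72×10⁶ m)² = 1.73898×10¹⁴ m².
(b) P = σAT⁴ = 5.670×10⁻⁸×1.73898×10¹⁴×(117.0)⁴ = 1.85×10¹⁵ W.

λ_max ≈ 24.8 μm; P ≈ 1.85×10¹⁵ W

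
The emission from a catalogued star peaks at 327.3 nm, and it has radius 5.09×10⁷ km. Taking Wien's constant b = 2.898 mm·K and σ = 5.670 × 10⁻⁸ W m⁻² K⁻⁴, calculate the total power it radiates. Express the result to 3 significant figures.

Wien's law: T = b/λ_max = 2.898×10⁻³/3.273×10⁻⁷ = 8854.26 K.
Surface area A = 4πR² = 4π(5.09×10¹⁰ m)² = 3.25571×10²² m².
Then P = σAT⁴ = 5.670×10⁻⁸×3.25571×10²²×(8854.26)⁴ = 1.13×10³¹ W.

P ≈ 1.13×10³¹ W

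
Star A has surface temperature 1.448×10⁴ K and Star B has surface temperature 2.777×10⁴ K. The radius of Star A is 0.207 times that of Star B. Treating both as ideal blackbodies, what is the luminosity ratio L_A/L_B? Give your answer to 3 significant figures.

L_A/L_B ≈ 3.17×10⁻³

L ∝ R²T⁴, so L_A/L_B = (R_A/R_B)²(T_A/T_B)⁴ = (0.207)² × (1.448×10⁴/2.777×10⁴)⁴ = 0.042849 × 0.0739215 = 3.17×10⁻³.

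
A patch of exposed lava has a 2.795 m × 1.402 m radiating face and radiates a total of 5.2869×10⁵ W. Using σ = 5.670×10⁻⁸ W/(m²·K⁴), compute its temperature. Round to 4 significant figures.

Area A = 2.795 × 1.402 = 3.91859 m².
P = σAT⁴ ⇒ T = (P/(σA))^(1/4) = (5.2869×10⁵/(5.670×10⁻⁸×3.91859))^(1/4) = 1242 K.

T ≈ 1242 K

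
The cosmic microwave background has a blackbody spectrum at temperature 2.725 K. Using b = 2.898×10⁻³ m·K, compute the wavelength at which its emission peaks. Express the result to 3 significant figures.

Wien's displacement law: λ_max = b/T = (2.898×10⁻³ m·K)/(2.725 K) = 1.063×10⁻³ m.
That is 1.06 mm, in the microwave range.

λ_max ≈ 1.06 mm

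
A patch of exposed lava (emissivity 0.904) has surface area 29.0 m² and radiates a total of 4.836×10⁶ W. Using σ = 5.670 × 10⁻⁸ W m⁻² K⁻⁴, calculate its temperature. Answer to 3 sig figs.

Area A = 29.0 m².
P = εσAT⁴ ⇒ T = (P/(εσA))^(1/4) = (4.836×10⁶/(0.904×5.670×10⁻⁸×29.0))^(1/4) = 1.34×10³ K.

T ≈ 1.34×10³ K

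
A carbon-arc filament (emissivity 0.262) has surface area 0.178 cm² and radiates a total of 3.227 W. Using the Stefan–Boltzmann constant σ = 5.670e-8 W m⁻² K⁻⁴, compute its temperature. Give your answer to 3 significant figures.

Area A = 0.178 cm² = 1.78×10⁻⁵ m².
P = εσAT⁴ ⇒ T = (P/(εσA))^(1/4) = (3.227/(0.262×5.670×10⁻⁸×1.78×10⁻⁵))^(1/4) = 1.87×10³ K.

T ≈ 1.87×10³ K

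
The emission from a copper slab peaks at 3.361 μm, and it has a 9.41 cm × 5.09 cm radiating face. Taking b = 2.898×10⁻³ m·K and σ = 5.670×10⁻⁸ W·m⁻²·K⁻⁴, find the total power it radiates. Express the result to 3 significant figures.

Wien's law: T = b/λ_max = 2.898×10⁻³/3.361×10⁻⁶ = 862.243 K.
Area A = 0.0941 × 0.0509 = 4.78969×10⁻³ m².
Then P = σAT⁴ = 5.670×10⁻⁸×4.78969×10⁻³×(862.243)⁴ = 150 W.

P ≈ 150 W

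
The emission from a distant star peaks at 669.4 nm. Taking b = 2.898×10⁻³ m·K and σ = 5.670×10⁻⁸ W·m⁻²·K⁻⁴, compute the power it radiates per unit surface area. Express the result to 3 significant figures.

I ≈ 1.99×10⁷ W/m²

Wien's law: T = b/λ_max = 2.898×10⁻³/6.694×10⁻⁷ = 4329.25 K.
Then I = σT⁴ = 5.670×10⁻⁸×(4329.25)⁴ = 1.99×10⁷ W/m².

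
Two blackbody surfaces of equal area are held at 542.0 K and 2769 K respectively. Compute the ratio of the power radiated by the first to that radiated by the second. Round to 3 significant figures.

P₁/P₂ ≈ 1.47×10⁻³

With equal areas, P₁/P₂ = (T₁/T₂)⁴ = (542.0/2769)⁴ = 1.47×10⁻³.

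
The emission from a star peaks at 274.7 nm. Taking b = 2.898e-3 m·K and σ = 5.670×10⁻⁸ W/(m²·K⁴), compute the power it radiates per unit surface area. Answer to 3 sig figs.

I ≈ 7.02×10⁸ W/m²

Wien's law: T = b/λ_max = 2.898×10⁻³/2.747×10⁻⁷ = 10549.7 K.
Then I = σT⁴ = 5.670×10⁻⁸×(10549.7)⁴ = 7.02×10⁸ W/m².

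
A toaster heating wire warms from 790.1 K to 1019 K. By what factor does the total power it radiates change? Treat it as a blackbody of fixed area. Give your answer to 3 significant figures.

P₂/P₁ ≈ 2.77

P ∝ T⁴, so P₂/P₁ = (T₂/T₁)⁴ = (1019/790.1)⁴ = (1.28971)⁴ = 2.77.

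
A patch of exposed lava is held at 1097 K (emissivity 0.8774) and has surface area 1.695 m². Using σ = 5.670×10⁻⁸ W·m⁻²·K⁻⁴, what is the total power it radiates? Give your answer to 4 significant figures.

P ≈ 1.221×10⁵ W

Area A = 1.695 m².
P = εσAT⁴ = 0.8774 × 5.670×10⁻⁸ × 1.695 × (1097)⁴ = 1.221×10⁵ W.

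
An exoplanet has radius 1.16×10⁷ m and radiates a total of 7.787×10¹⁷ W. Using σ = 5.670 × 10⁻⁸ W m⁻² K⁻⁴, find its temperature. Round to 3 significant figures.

T ≈ 300 K

Surface area A = 4πR² = 4π(1.16×10⁷ m)² = 1.69093×10¹⁵ m².
P = σAT⁴ ⇒ T = (P/(σA))^(1/4) = (7.787×10¹⁷/(5.670×10⁻⁸×1.69093×10¹⁵))^(1/4) = 300 K.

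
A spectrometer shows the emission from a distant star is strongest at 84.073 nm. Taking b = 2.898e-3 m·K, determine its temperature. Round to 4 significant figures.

Wien's law gives T = b/λ_max = (2.898×10⁻³ m·K)/(8.4073×10⁻⁸ m) = 3.447×10⁴ K.

T ≈ 3.447×10⁴ K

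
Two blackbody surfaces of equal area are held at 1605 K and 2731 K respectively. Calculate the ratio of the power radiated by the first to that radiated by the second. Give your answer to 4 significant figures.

With equal areas, P₁/P₂ = (T₁/T₂)⁴ = (1605/2731)⁴ = 0.1193.

P₁/P₂ ≈ 0.1193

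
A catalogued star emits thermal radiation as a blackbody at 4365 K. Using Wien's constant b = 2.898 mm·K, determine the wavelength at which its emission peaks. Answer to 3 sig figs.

Wien's displacement law: λ_max = b/T = (2.898×10⁻³ m·K)/(4365 K) = 6.639×10⁻⁷ m.
That is 664 nm, in the visible range.

λ_max ≈ 664 nm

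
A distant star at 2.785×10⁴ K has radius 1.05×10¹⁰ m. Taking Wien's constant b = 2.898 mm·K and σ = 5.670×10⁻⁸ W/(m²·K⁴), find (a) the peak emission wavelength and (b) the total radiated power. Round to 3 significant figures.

λ_max ≈ 104 nm; P ≈ 4.73×10³¹ W

(a) λ_max = b/T = 2.898×10⁻³/2.785×10⁴ = 1.041×10⁻⁷ m = 104 nm.
Surface area A = 4πR² = 4π(1.05×10¹⁰ m)² = 1.38544×10²¹ m².
(b) P = σAT⁴ = 5.670×10⁻⁸×1.38544×10²¹×(2.785×10⁴)⁴ = 4.73×10³¹ W.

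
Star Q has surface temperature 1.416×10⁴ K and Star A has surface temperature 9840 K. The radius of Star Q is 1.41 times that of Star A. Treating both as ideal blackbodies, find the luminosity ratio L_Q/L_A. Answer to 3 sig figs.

L_Q/L_A ≈ 8.53

L ∝ R²T⁴, so L_Q/L_A = (R_Q/R_A)²(T_Q/T_A)⁴ = (1.41)² × (1.416×10⁴/9840)⁴ = 1.9881 × 4.28818 = 8.53.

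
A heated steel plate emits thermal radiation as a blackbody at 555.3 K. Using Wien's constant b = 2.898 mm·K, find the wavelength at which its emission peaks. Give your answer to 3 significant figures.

Wien's displacement law: λ_max = b/T = (2.898×10⁻³ m·K)/(555.3 K) = 5.219×10⁻⁶ m.
That is 5.22 μm, in the infrared range.

λ_max ≈ 5.22 μm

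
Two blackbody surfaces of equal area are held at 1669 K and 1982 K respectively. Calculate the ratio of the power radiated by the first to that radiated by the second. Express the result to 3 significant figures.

P₁/P₂ ≈ 0.503

With equal areas, P₁/P₂ = (T₁/T₂)⁴ = (1669/1982)⁴ = 0.503.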